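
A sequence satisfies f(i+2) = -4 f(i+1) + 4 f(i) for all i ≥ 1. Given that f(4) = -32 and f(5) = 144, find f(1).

-3

Rearranging, f(i-2) = (f(i) + 4 f(i-1)) / 4.
f(3) = (144 + 4(-32)) / 4 = 16/4 = 4
f(2) = (-32 + 4(4)) / 4 = -16/4 = -4
f(1) = (4 + 4(-4)) / 4 = -12/4 = -3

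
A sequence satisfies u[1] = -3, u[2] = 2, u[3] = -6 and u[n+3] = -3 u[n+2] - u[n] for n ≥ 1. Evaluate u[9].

-6012

u[4] = -3(-6) - (-3) = 21
u[5] = -3(21) - 2 = -65
u[6] = -3(-65) - (-6) = 201
u[7] = -3(201) - 21 = -624
u[8] = -3(-624) - (-65) = 1937
u[9] = -3(1937) - 201 = -6012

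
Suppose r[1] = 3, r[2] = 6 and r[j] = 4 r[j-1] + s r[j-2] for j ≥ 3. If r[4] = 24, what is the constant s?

r[3] = 24 + 3s
r[4] = 96 + 18s
So 96 + 18s = 24, giving s = -4.

-4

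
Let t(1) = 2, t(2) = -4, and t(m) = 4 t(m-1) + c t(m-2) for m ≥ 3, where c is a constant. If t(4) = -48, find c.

4

t(3) = -16 + 2c
t(4) = -64 + 4c
So -64 + 4c = -48, giving c = 4.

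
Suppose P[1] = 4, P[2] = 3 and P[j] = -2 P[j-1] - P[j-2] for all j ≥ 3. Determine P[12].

73

P[3] = -2(3) - 4 = -10
P[4] = -2(-10) - 3 = 17
P[5] = -2(17) - (-10) = -24
P[6] = -2(-24) - 17 = 31
P[7] = -2(31) - (-24) = -38
P[8] = -2(-38) - 31 = 45
P[9] = -2(45) - (-38) = -52
P[10] = -2(-52) - 45 = 59
P[11] = -2(59) - (-52) = -66
P[12] = -2(-66) - 59 = 73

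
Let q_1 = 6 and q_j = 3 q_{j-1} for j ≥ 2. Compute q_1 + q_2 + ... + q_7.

6558

q_2 = 3*6 = 18
q_3 = 3*18 = 54
q_4 = 3*54 = 162
q_5 = 3*162 = 486
q_6 = 3*486 = 1458
q_7 = 3*1458 = 4374
Sum = 6 + 18 + 54 + 162 + 486 + 1458 + 4374 = 6558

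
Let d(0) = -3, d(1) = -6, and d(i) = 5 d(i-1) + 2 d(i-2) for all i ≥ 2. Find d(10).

d(2) = 5·(-6) + 2·(-3) = -36
d(3) = 5·(-36) + 2·(-6) = -192
d(4) = 5·(-192) + 2·(-36) = -1032
d(5) = 5·(-1032) + 2·(-192) = -5544
d(6) = 5·(-5544) + 2·(-1032) = -29784
d(7) = 5·(-29784) + 2·(-5544) = -160008
d(8) = 5·(-160008) + 2·(-29784) = -859608
d(9) = 5·(-859608) + 2·(-160008) = -4618056
d(10) = 5·(-4618056) + 2·(-859608) = -24809496

-24809496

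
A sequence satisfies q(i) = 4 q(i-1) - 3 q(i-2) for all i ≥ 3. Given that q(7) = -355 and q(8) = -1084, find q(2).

8

Rearranging, q(i-2) = (q(i) - 4 q(i-1)) / -3.
q(6) = (-1084 - 4·(-355)) / -3 = 336/-3 = -112
q(5) = (-355 - 4·(-112)) / -3 = 93/-3 = -31
q(4) = (-112 - 4·(-31)) / -3 = 12/-3 = -4
q(3) = (-31 - 4·(-4)) / -3 = -15/-3 = 5
q(2) = (-4 - 4·5) / -3 = -24/-3 = 8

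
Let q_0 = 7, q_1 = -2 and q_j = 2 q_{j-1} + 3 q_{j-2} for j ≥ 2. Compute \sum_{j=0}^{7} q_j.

q_2 = 2(-2) + 3(7) = 17
q_3 = 2(17) + 3(-2) = 28
q_4 = 2(28) + 3(17) = 107
q_5 = 2(107) + 3(28) = 298
q_6 = 2(298) + 3(107) = 917
q_7 = 2(917) + 3(298) = 2728
Sum = 7 + (-2) + 17 + 28 + 107 + 298 + 917 + 2728 = 4100

4100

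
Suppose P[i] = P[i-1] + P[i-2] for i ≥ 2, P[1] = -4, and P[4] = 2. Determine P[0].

Let P[0] = x.
P[2] = -4 + x
P[3] = -8 + x
P[4] = -12 + 2x
So -12 + 2x = 2, giving x = 7.

7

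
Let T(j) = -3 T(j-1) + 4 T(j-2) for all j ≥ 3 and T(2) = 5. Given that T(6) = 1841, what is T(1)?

Let T(1) = x.
T(3) = -15 + 4x
T(4) = 65 - 12x
T(5) = -255 + 52x
T(6) = 1025 - 204x
So 1025 - 204x = 1841, giving x = -4.

-4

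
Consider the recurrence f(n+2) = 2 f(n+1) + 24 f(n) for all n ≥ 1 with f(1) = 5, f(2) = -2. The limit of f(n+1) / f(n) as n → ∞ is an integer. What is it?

6

The characteristic equation is r^2 - 2r - 24 = 0, which factors as (r - 6)(r + 4) = 0.
So the roots are 6 and -4. Since |6| > |-4| and the coefficient of 6^n is non-zero, the ratio tends to 6.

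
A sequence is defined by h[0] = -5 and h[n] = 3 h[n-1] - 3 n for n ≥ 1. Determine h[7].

-15843

h[1] = 3·(-5) - 3 = -18
h[2] = 3·(-18) - 6 = -60
h[3] = 3·(-60) - 9 = -189
h[4] = 3·(-189) - 12 = -579
h[5] = 3·(-579) - 15 = -1752
h[6] = 3·(-1752) - 18 = -5274
h[7] = 3·(-5274) - 21 = -15843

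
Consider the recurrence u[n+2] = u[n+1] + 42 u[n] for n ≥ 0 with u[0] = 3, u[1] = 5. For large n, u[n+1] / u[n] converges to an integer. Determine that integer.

The characteristic equation is r^2 - r - 42 = 0, which factors as (r - 7)(r + 6) = 0.
So the roots are 7 and -6. Since |7| > |-6| and the coefficient of 7^n is non-zero, the ratio tends to 7.

7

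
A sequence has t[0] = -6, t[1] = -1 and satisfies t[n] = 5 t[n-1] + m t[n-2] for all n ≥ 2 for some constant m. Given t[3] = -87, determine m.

t[2] = -5 - 6m
t[3] = -25 - 31m
So -25 - 31m = -87, giving m = 2.

2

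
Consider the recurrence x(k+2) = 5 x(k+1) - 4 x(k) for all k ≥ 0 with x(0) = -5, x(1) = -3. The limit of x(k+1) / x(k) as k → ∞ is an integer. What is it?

4

The characteristic equation is r^2 - 5r + 4 = 0, which factors as (r - 4)(r - 1) = 0.
So the roots are 4 and 1. Since |4| > |1| and the coefficient of 4^k is non-zero, the ratio tends to 4.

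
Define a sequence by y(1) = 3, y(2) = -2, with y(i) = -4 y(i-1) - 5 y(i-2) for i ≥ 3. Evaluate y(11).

y(3) = -4·(-2) - 5·3 = -7
y(4) = -4·(-7) - 5·(-2) = 38
y(5) = -4·38 - 5·(-7) = -117
y(6) = -4·(-117) - 5·38 = 278
y(7) = -4·278 - 5·(-117) = -527
y(8) = -4·(-527) - 5·278 = 718
y(9) = -4·718 - 5·(-527) = -237
y(10) = -4·(-237) - 5·718 = -2642
y(11) = -4·(-2642) - 5·(-237) = 11753

11753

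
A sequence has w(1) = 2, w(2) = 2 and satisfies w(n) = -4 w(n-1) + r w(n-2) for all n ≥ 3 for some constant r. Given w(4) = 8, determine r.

4

w(3) = -8 + 2r
w(4) = 32 - 6r
So 32 - 6r = 8, giving r = 4.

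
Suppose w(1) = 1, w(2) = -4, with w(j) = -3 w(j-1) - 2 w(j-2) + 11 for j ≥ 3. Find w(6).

w(3) = -3*(-4) - 2*1 + 11 = 21
w(4) = -3*21 - 2*(-4) + 11 = -44
w(5) = -3*(-44) - 2*21 + 11 = 101
w(6) = -3*101 - 2*(-44) + 11 = -204

-204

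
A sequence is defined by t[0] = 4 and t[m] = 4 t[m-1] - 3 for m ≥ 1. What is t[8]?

196609

t[1] = 4·4 - 3 = 13
t[2] = 4·13 - 3 = 49
t[3] = 4·49 - 3 = 193
t[4] = 4·193 - 3 = 769
t[5] = 4·769 - 3 = 3073
t[6] = 4·3073 - 3 = 12289
t[7] = 4·12289 - 3 = 49153
t[8] = 4·49153 - 3 = 196609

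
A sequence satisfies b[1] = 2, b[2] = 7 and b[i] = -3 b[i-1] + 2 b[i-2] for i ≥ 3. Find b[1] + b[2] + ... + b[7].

-2264

b[3] = -3·7 + 2·2 = -17
b[4] = -3·(-17) + 2·7 = 65
b[5] = -3·65 + 2·(-17) = -229
b[6] = -3·(-229) + 2·65 = 817
b[7] = -3·817 + 2·(-229) = -2909
Sum = 2 + 7 + (-17) + 65 + (-229) + 817 + (-2909) = -2264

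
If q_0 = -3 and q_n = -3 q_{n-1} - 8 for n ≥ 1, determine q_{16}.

-43046723

The fixed point is -8/(1 + 3) = -2, so q_n + 2 = -3(q_{n-1} + 2).
Hence q_n = -1·(-3)^n - 2.
q_{16} = -1·(-3)^{16} - 2 = -1·43046721 - 2 = -43046723.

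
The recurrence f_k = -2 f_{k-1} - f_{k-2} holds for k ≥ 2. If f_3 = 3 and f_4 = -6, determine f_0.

6

Rearranging, f_{k-2} = -(f_k + 2 f_{k-1}).
f_2 = -(-6 + 2(3)) = 0
f_1 = -(3 + 2(0)) = -3
f_0 = -(0 + 2(-3)) = 6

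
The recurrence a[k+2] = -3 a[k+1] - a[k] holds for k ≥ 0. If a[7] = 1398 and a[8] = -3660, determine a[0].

-6

Rearranging, a[k-2] = -(a[k] + 3 a[k-1]).
a[6] = -(-3660 + 3(1398)) = -534
a[5] = -(1398 + 3(-534)) = 204
a[4] = -(-534 + 3(204)) = -78
a[3] = -(204 + 3(-78)) = 30
a[2] = -(-78 + 3(30)) = -12
a[1] = -(30 + 3(-12)) = 6
a[0] = -(-12 + 3(6)) = -6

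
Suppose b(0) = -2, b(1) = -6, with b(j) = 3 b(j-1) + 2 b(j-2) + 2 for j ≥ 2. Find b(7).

-11182

b(2) = 3·(-6) + 2·(-2) + 2 = -20
b(3) = 3·(-20) + 2·(-6) + 2 = -70
b(4) = 3·(-70) + 2·(-20) + 2 = -248
b(5) = 3·(-248) + 2·(-70) + 2 = -882
b(6) = 3·(-882) + 2·(-248) + 2 = -3140
b(7) = 3·(-3140) + 2·(-882) + 2 = -11182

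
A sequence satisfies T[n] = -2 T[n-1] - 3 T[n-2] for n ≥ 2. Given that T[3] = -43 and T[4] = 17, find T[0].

Rearranging, T[n-2] = (T[n] + 2 T[n-1]) / -3.
T[2] = (17 + 2(-43)) / -3 = -69/-3 = 23
T[1] = (-43 + 2(23)) / -3 = 3/-3 = -1
T[0] = (23 + 2(-1)) / -3 = 21/-3 = -7

-7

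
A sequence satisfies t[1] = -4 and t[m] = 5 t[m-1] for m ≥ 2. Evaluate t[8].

-312500

t[2] = 5·(-4) = -20
t[3] = 5·(-20) = -100
t[4] = 5·(-100) = -500
t[5] = 5·(-500) = -2500
t[6] = 5·(-2500) = -12500
t[7] = 5·(-12500) = -62500
t[8] = 5·(-62500) = -312500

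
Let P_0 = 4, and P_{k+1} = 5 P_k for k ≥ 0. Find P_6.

P_1 = 5·4 = 20
P_2 = 5·20 = 100
P_3 = 5·100 = 500
P_4 = 5·500 = 2500
P_5 = 5·2500 = 12500
P_6 = 5·12500 = 62500

62500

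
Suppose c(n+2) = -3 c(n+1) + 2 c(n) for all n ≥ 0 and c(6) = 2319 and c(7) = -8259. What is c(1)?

Rearranging, c(n-2) = (c(n) + 3 c(n-1)) / 2.
c(5) = (-8259 + 3(2319)) / 2 = -1302/2 = -651
c(4) = (2319 + 3(-651)) / 2 = 366/2 = 183
c(3) = (-651 + 3(183)) / 2 = -102/2 = -51
c(2) = (183 + 3(-51)) / 2 = 30/2 = 15
c(1) = (-51 + 3(15)) / 2 = -6/2 = -3

-3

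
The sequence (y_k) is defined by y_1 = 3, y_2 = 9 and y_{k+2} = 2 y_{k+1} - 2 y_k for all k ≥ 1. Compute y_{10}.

y_3 = 2*9 - 2*3 = 12
y_4 = 2*12 - 2*9 = 6
y_5 = 2*6 - 2*12 = -12
y_6 = 2*(-12) - 2*6 = -36
y_7 = 2*(-36) - 2*(-12) = -48
y_8 = 2*(-48) - 2*(-36) = -24
y_9 = 2*(-24) - 2*(-48) = 48
y_{10} = 2*48 - 2*(-24) = 144

144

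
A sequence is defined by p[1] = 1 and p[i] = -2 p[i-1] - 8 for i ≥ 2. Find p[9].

936

p[2] = -2·1 - 8 = -10
p[3] = -2·(-10) - 8 = 12
p[4] = -2·12 - 8 = -32
p[5] = -2·(-32) - 8 = 56
p[6] = -2·56 - 8 = -120
p[7] = -2·(-120) - 8 = 232
p[8] = -2·232 - 8 = -472
p[9] = -2·(-472) - 8 = 936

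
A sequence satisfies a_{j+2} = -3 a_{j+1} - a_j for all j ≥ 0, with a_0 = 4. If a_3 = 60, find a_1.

Let a_1 = z.
a_2 = -4 - 3z
a_3 = 12 + 8z
So 12 + 8z = 60, giving z = 6.

6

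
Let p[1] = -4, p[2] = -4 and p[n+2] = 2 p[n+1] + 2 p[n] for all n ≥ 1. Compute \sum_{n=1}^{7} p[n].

p[3] = 2·(-4) + 2·(-4) = -16
p[4] = 2·(-16) + 2·(-4) = -40
p[5] = 2·(-40) + 2·(-16) = -112
p[6] = 2·(-112) + 2·(-40) = -304
p[7] = 2·(-304) + 2·(-112) = -832
Sum = (-4) + (-4) + (-16) + (-40) + (-112) + (-304) + (-832) = -1312

-1312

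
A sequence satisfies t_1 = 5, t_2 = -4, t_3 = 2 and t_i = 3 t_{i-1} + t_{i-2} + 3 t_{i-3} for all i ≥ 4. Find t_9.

6545

t_4 = 3(2) + (-4) + 3(5) = 17
t_5 = 3(17) + 2 + 3(-4) = 41
t_6 = 3(41) + 17 + 3(2) = 146
t_7 = 3(146) + 41 + 3(17) = 530
t_8 = 3(530) + 146 + 3(41) = 1859
t_9 = 3(1859) + 530 + 3(146) = 6545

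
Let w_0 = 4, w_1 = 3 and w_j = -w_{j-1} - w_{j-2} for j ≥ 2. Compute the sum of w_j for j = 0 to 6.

4

w_2 = -3 - 4 = -7
w_3 = -(-7) - 3 = 4
w_4 = -4 - (-7) = 3
w_5 = -3 - 4 = -7
w_6 = -(-7) - 3 = 4
Sum = 4 + 3 + (-7) + 4 + 3 + (-7) + 4 = 4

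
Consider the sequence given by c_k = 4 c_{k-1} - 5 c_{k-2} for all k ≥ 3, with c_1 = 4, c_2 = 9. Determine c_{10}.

-4071

c_3 = 4(9) - 5(4) = 16
c_4 = 4(16) - 5(9) = 19
c_5 = 4(19) - 5(16) = -4
c_6 = 4(-4) - 5(19) = -111
c_7 = 4(-111) - 5(-4) = -424
c_8 = 4(-424) - 5(-111) = -1141
c_9 = 4(-1141) - 5(-424) = -2444
c_{10} = 4(-2444) - 5(-1141) = -4071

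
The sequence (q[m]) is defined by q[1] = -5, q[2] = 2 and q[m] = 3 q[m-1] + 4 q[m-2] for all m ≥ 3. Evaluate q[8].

-9826

q[3] = 3(2) + 4(-5) = -14
q[4] = 3(-14) + 4(2) = -34
q[5] = 3(-34) + 4(-14) = -158
q[6] = 3(-158) + 4(-34) = -610
q[7] = 3(-610) + 4(-158) = -2462
q[8] = 3(-2462) + 4(-610) = -9826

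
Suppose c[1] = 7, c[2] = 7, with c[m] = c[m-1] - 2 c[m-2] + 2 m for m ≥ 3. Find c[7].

35

c[3] = 7 - 2·7 + 6 = -1
c[4] = (-1) - 2·7 + 8 = -7
c[5] = (-7) - 2·(-1) + 10 = 5
c[6] = 5 - 2·(-7) + 12 = 31
c[7] = 31 - 2·5 + 14 = 35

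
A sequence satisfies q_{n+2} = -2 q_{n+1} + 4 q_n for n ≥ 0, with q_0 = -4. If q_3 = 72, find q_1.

5

Let q_1 = z.
q_2 = -16 - 2z
q_3 = 32 + 8z
So 32 + 8z = 72, giving z = 5.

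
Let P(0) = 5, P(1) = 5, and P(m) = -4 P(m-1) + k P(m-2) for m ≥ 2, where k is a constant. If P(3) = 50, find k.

2

P(2) = -20 + 5k
P(3) = 80 - 15k
So 80 - 15k = 50, giving k = 2.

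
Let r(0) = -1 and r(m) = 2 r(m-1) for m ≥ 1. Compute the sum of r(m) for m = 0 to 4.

r(1) = 2*(-1) = -2
r(2) = 2*(-2) = -4
r(3) = 2*(-4) = -8
r(4) = 2*(-8) = -16
Sum = (-1) + (-2) + (-4) + (-8) + (-16) = -31

-31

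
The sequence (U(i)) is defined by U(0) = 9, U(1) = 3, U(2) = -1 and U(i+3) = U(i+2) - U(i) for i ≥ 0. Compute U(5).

-12

U(3) = (-1) - 9 = -10
U(4) = (-10) - 3 = -13
U(5) = (-13) - (-1) = -12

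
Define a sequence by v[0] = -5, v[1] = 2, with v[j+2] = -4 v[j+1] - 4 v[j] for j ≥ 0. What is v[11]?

v[2] = -4·2 - 4·(-5) = 12
v[3] = -4·12 - 4·2 = -56
v[4] = -4·(-56) - 4·12 = 176
v[5] = -4·176 - 4·(-56) = -480
v[6] = -4·(-480) - 4·176 = 1216
v[7] = -4·1216 - 4·(-480) = -2944
v[8] = -4·(-2944) - 4·1216 = 6912
v[9] = -4·6912 - 4·(-2944) = -15872
v[10] = -4·(-15872) - 4·6912 = 35840
v[11] = -4·35840 - 4·(-15872) = -79872

-79872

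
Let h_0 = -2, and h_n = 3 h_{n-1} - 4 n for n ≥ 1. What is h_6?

h_1 = 3(-2) - 4 = -10
h_2 = 3(-10) - 8 = -38
h_3 = 3(-38) - 12 = -126
h_4 = 3(-126) - 16 = -394
h_5 = 3(-394) - 20 = -1202
h_6 = 3(-1202) - 24 = -3630

-3630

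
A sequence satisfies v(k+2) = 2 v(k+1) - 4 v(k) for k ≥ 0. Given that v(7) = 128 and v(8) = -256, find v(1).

Rearranging, v(k-2) = (v(k) - 2 v(k-1)) / -4.
v(6) = (-256 - 2*128) / -4 = -512/-4 = 128
v(5) = (128 - 2*128) / -4 = -128/-4 = 32
v(4) = (128 - 2*32) / -4 = 64/-4 = -16
v(3) = (32 - 2*(-16)) / -4 = 64/-4 = -16
v(2) = (-16 - 2*(-16)) / -4 = 16/-4 = -4
v(1) = (-16 - 2*(-4)) / -4 = -8/-4 = 2

2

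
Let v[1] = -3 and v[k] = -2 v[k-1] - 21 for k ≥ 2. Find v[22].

-8388615

The fixed point is -21/(1 + 2) = -7, so v[k] + 7 = -2(v[k-1] + 7).
Hence v[k] = 4·(-2)^{k-1} - 7.
v[22] = 4·(-2)^{21} - 7 = 4·-2097152 - 7 = -8388615.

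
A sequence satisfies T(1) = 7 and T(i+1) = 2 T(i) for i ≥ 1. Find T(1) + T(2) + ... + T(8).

1785

T(2) = 2(7) = 14
T(3) = 2(14) = 28
T(4) = 2(28) = 56
T(5) = 2(56) = 112
T(6) = 2(112) = 224
T(7) = 2(224) = 448
T(8) = 2(448) = 896
Sum = 7 + 14 + 28 + 56 + 112 + 224 + 448 + 896 = 1785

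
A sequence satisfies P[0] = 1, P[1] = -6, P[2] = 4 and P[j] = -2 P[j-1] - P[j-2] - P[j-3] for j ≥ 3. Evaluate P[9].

P[3] = -2·4 - (-6) - 1 = -3
P[4] = -2·(-3) - 4 - (-6) = 8
P[5] = -2·8 - (-3) - 4 = -17
P[6] = -2·(-17) - 8 - (-3) = 29
P[7] = -2·29 - (-17) - 8 = -49
P[8] = -2·(-49) - 29 - (-17) = 86
P[9] = -2·86 - (-49) - 29 = -152

-152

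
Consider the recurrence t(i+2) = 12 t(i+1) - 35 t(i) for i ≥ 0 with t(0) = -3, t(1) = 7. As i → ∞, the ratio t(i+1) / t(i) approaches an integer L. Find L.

The characteristic equation is r^2 - 12r + 35 = 0, which factors as (r - 7)(r - 5) = 0.
So the roots are 7 and 5. Since |7| > |5| and the coefficient of 7^i is non-zero, the ratio tends to 7.

7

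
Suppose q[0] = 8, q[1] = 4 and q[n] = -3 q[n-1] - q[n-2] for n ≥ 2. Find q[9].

18232

q[2] = -3*4 - 8 = -20
q[3] = -3*(-20) - 4 = 56
q[4] = -3*56 - (-20) = -148
q[5] = -3*(-148) - 56 = 388
q[6] = -3*388 - (-148) = -1016
q[7] = -3*(-1016) - 388 = 2660
q[8] = -3*2660 - (-1016) = -6964
q[9] = -3*(-6964) - 2660 = 18232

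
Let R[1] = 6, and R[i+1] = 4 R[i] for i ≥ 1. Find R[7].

24576

R[2] = 4*6 = 24
R[3] = 4*24 = 96
R[4] = 4*96 = 384
R[5] = 4*384 = 1536
R[6] = 4*1536 = 6144
R[7] = 4*6144 = 24576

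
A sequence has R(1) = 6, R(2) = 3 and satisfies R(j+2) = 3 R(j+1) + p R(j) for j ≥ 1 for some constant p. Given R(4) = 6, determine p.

-1

R(3) = 9 + 6p
R(4) = 27 + 21p
So 27 + 21p = 6, giving p = -1.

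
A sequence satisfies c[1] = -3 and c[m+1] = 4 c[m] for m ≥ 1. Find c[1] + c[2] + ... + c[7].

-16383

c[2] = 4(-3) = -12
c[3] = 4(-12) = -48
c[4] = 4(-48) = -192
c[5] = 4(-192) = -768
c[6] = 4(-768) = -3072
c[7] = 4(-3072) = -12288
Sum = (-3) + (-12) + (-48) + (-192) + (-768) + (-3072) + (-12288) = -16383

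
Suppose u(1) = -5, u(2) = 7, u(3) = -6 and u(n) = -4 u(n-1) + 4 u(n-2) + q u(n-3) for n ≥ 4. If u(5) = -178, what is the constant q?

2

u(4) = 52 - 5q
u(5) = -232 + 27q
So -232 + 27q = -178, giving q = 2.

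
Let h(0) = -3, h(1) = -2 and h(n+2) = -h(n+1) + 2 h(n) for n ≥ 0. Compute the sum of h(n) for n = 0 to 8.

h(2) = -(-2) + 2(-3) = -4
h(3) = -(-4) + 2(-2) = 0
h(4) = -0 + 2(-4) = -8
h(5) = -(-8) + 2(0) = 8
h(6) = -8 + 2(-8) = -24
h(7) = -(-24) + 2(8) = 40
h(8) = -40 + 2(-24) = -88
Sum = (-3) + (-2) + (-4) + 0 + (-8) + 8 + (-24) + 40 + (-88) = -81

-81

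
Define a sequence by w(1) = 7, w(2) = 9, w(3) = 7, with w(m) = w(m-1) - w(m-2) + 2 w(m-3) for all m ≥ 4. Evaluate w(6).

w(4) = 7 - 9 + 2·7 = 12
w(5) = 12 - 7 + 2·9 = 23
w(6) = 23 - 12 + 2·7 = 25

25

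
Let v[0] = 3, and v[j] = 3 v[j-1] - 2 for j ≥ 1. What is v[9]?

v[1] = 3*3 - 2 = 7
v[2] = 3*7 - 2 = 19
v[3] = 3*19 - 2 = 55
v[4] = 3*55 - 2 = 163
v[5] = 3*163 - 2 = 487
v[6] = 3*487 - 2 = 1459
v[7] = 3*1459 - 2 = 4375
v[8] = 3*4375 - 2 = 13123
v[9] = 3*13123 - 2 = 39367

39367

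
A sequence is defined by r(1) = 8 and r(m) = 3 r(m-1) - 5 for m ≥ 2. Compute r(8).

12031

r(2) = 3·8 - 5 = 19
r(3) = 3·19 - 5 = 52
r(4) = 3·52 - 5 = 151
r(5) = 3·151 - 5 = 448
r(6) = 3·448 - 5 = 1339
r(7) = 3·1339 - 5 = 4012
r(8) = 3·4012 - 5 = 12031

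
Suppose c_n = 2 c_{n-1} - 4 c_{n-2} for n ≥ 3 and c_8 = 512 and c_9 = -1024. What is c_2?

8

Rearranging, c_{n-2} = (c_n - 2 c_{n-1}) / -4.
c_7 = (-1024 - 2·512) / -4 = -2048/-4 = 512
c_6 = (512 - 2·512) / -4 = -512/-4 = 128
c_5 = (512 - 2·128) / -4 = 256/-4 = -64
c_4 = (128 - 2·(-64)) / -4 = 256/-4 = -64
c_3 = (-64 - 2·(-64)) / -4 = 64/-4 = -16
c_2 = (-64 - 2·(-16)) / -4 = -32/-4 = 8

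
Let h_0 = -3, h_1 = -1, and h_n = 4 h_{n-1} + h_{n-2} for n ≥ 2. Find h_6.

h_2 = 4*(-1) + (-3) = -7
h_3 = 4*(-7) + (-1) = -29
h_4 = 4*(-29) + (-7) = -123
h_5 = 4*(-123) + (-29) = -521
h_6 = 4*(-521) + (-123) = -2207

-2207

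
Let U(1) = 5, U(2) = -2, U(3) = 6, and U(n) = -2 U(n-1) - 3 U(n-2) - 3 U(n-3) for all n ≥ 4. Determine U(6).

U(4) = -2·6 - 3·(-2) - 3·5 = -21
U(5) = -2·(-21) - 3·6 - 3·(-2) = 30
U(6) = -2·30 - 3·(-21) - 3·6 = -15

-15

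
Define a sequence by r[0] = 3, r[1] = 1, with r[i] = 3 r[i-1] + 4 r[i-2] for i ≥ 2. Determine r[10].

838863

r[2] = 3·1 + 4·3 = 15
r[3] = 3·15 + 4·1 = 49
r[4] = 3·49 + 4·15 = 207
r[5] = 3·207 + 4·49 = 817
r[6] = 3·817 + 4·207 = 3279
r[7] = 3·3279 + 4·817 = 13105
r[8] = 3·13105 + 4·3279 = 52431
r[9] = 3·52431 + 4·13105 = 209713
r[10] = 3·209713 + 4·52431 = 838863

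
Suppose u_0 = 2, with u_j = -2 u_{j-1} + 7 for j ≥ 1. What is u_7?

u_1 = -2(2) + 7 = 3
u_2 = -2(3) + 7 = 1
u_3 = -2(1) + 7 = 5
u_4 = -2(5) + 7 = -3
u_5 = -2(-3) + 7 = 13
u_6 = -2(13) + 7 = -19
u_7 = -2(-19) + 7 = 45

45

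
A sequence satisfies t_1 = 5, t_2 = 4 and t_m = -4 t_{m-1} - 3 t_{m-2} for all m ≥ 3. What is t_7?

-3271

t_3 = -4·4 - 3·5 = -31
t_4 = -4·(-31) - 3·4 = 112
t_5 = -4·112 - 3·(-31) = -355
t_6 = -4·(-355) - 3·112 = 1084
t_7 = -4·1084 - 3·(-355) = -3271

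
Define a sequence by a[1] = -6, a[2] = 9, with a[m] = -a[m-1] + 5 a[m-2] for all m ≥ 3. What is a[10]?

44004

a[3] = -9 + 5·(-6) = -39
a[4] = -(-39) + 5·9 = 84
a[5] = -84 + 5·(-39) = -279
a[6] = -(-279) + 5·84 = 699
a[7] = -699 + 5·(-279) = -2094
a[8] = -(-2094) + 5·699 = 5589
a[9] = -5589 + 5·(-2094) = -16059
a[10] = -(-16059) + 5·5589 = 44004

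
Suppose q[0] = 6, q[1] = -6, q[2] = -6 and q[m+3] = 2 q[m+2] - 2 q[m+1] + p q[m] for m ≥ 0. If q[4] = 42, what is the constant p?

5

q[3] = 6p
q[4] = 12 + 6p
So 12 + 6p = 42, giving p = 5.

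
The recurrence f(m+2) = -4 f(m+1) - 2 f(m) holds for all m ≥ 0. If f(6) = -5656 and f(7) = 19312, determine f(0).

7

Rearranging, f(m-2) = (f(m) + 4 f(m-1)) / -2.
f(5) = (19312 + 4*(-5656)) / -2 = -3312/-2 = 1656
f(4) = (-5656 + 4*1656) / -2 = 968/-2 = -484
f(3) = (1656 + 4*(-484)) / -2 = -280/-2 = 140
f(2) = (-484 + 4*140) / -2 = 76/-2 = -38
f(1) = (140 + 4*(-38)) / -2 = -12/-2 = 6
f(0) = (-38 + 4*6) / -2 = -14/-2 = 7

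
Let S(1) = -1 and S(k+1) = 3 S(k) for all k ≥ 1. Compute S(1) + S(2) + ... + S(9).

-9841

S(2) = 3·(-1) = -3
S(3) = 3·(-3) = -9
S(4) = 3·(-9) = -27
S(5) = 3·(-27) = -81
S(6) = 3·(-81) = -243
S(7) = 3·(-243) = -729
S(8) = 3·(-729) = -2187
S(9) = 3·(-2187) = -6561
Sum = (-1) + (-3) + (-9) + (-27) + (-81) + (-243) + (-729) + (-2187) + (-6561) = -9841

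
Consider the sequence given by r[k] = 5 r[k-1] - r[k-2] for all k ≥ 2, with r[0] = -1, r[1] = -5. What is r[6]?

-12649

r[2] = 5·(-5) - (-1) = -24
r[3] = 5·(-24) - (-5) = -115
r[4] = 5·(-115) - (-24) = -551
r[5] = 5·(-551) - (-115) = -2640
r[6] = 5·(-2640) - (-551) = -12649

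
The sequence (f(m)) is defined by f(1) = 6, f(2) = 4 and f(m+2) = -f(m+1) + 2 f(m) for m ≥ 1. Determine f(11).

688

f(3) = -4 + 2·6 = 8
f(4) = -8 + 2·4 = 0
f(5) = -0 + 2·8 = 16
f(6) = -16 + 2·0 = -16
f(7) = -(-16) + 2·16 = 48
f(8) = -48 + 2·(-16) = -80
f(9) = -(-80) + 2·48 = 176
f(10) = -176 + 2·(-80) = -336
f(11) = -(-336) + 2·176 = 688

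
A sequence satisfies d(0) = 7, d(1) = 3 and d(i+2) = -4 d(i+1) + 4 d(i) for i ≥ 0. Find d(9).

-705792

d(2) = -4(3) + 4(7) = 16
d(3) = -4(16) + 4(3) = -52
d(4) = -4(-52) + 4(16) = 272
d(5) = -4(272) + 4(-52) = -1296
d(6) = -4(-1296) + 4(272) = 6272
d(7) = -4(6272) + 4(-1296) = -30272
d(8) = -4(-30272) + 4(6272) = 146176
d(9) = -4(146176) + 4(-30272) = -705792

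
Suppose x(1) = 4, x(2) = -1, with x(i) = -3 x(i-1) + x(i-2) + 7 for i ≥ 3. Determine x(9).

15074

x(3) = -3*(-1) + 4 + 7 = 14
x(4) = -3*14 + (-1) + 7 = -36
x(5) = -3*(-36) + 14 + 7 = 129
x(6) = -3*129 + (-36) + 7 = -416
x(7) = -3*(-416) + 129 + 7 = 1384
x(8) = -3*1384 + (-416) + 7 = -4561
x(9) = -3*(-4561) + 1384 + 7 = 15074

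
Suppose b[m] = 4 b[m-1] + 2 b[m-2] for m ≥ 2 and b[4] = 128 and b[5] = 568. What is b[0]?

Rearranging, b[m-2] = (b[m] - 4 b[m-1]) / 2.
b[3] = (568 - 4·128) / 2 = 56/2 = 28
b[2] = (128 - 4·28) / 2 = 16/2 = 8
b[1] = (28 - 4·8) / 2 = -4/2 = -2
b[0] = (8 - 4·(-2)) / 2 = 16/2 = 8

8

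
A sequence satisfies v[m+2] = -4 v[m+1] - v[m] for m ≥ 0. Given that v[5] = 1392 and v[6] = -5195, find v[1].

8

Rearranging, v[m-2] = -(v[m] + 4 v[m-1]).
v[4] = -(-5195 + 4*1392) = -373
v[3] = -(1392 + 4*(-373)) = 100
v[2] = -(-373 + 4*100) = -27
v[1] = -(100 + 4*(-27)) = 8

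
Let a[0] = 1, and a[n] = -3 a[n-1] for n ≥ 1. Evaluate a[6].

729

a[1] = -3·1 = -3
a[2] = -3·(-3) = 9
a[3] = -3·9 = -27
a[4] = -3·(-27) = 81
a[5] = -3·81 = -243
a[6] = -3·(-243) = 729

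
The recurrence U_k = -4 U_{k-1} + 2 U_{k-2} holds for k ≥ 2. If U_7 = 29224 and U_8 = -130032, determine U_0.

Rearranging, U_{k-2} = (U_k + 4 U_{k-1}) / 2.
U_6 = (-130032 + 4·29224) / 2 = -13136/2 = -6568
U_5 = (29224 + 4·(-6568)) / 2 = 2952/2 = 1476
U_4 = (-6568 + 4·1476) / 2 = -664/2 = -332
U_3 = (1476 + 4·(-332)) / 2 = 148/2 = 74
U_2 = (-332 + 4·74) / 2 = -36/2 = -18
U_1 = (74 + 4·(-18)) / 2 = 2/2 = 1
U_0 = (-18 + 4·1) / 2 = -14/2 = -7

-7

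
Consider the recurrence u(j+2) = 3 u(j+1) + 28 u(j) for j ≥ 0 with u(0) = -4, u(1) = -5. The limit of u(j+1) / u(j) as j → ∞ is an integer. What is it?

The characteristic equation is r^2 - 3r - 28 = 0, which factors as (r - 7)(r + 4) = 0.
So the roots are 7 and -4. Since |7| > |-4| and the coefficient of 7^j is non-zero, the ratio tends to 7.

7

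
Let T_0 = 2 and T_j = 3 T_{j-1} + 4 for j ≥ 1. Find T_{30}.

The fixed point is 4/(1 - 3) = -2, so T_j + 2 = 3(T_{j-1} + 2).
Hence T_j = 4·3^j - 2.
T_{30} = 4·3^{30} - 2 = 4·205891132094649 - 2 = 823564528378594.

823564528378594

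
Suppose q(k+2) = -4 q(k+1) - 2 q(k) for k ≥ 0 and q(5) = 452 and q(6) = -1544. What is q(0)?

Rearranging, q(k-2) = (q(k) + 4 q(k-1)) / -2.
q(4) = (-1544 + 4·452) / -2 = 264/-2 = -132
q(3) = (452 + 4·(-132)) / -2 = -76/-2 = 38
q(2) = (-132 + 4·38) / -2 = 20/-2 = -10
q(1) = (38 + 4·(-10)) / -2 = -2/-2 = 1
q(0) = (-10 + 4·1) / -2 = -6/-2 = 3

3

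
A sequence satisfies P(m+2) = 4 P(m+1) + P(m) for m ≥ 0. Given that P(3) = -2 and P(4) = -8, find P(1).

Rearranging, P(m-2) = P(m) - 4 P(m-1).
P(2) = -8 - 4·(-2) = 0
P(1) = -2 - 4·0 = -2

-2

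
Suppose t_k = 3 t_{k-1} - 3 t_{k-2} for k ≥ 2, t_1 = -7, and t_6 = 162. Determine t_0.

Let t_0 = v.
t_2 = -21 - 3v
t_3 = -42 - 9v
t_4 = -63 - 18v
t_5 = -63 - 27v
t_6 = -27v
So -27v = 162, giving v = -6.

-6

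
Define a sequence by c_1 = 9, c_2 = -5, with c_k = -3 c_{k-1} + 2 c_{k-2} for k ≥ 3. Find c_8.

-17725

c_3 = -3·(-5) + 2·9 = 33
c_4 = -3·33 + 2·(-5) = -109
c_5 = -3·(-109) + 2·33 = 393
c_6 = -3·393 + 2·(-109) = -1397
c_7 = -3·(-1397) + 2·393 = 4977
c_8 = -3·4977 + 2·(-1397) = -17725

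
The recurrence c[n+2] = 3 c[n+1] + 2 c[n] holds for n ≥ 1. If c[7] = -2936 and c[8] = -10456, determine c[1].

-7

Rearranging, c[n-2] = (c[n] - 3 c[n-1]) / 2.
c[6] = (-10456 - 3(-2936)) / 2 = -1648/2 = -824
c[5] = (-2936 - 3(-824)) / 2 = -464/2 = -232
c[4] = (-824 - 3(-232)) / 2 = -128/2 = -64
c[3] = (-232 - 3(-64)) / 2 = -40/2 = -20
c[2] = (-64 - 3(-20)) / 2 = -4/2 = -2
c[1] = (-20 - 3(-2)) / 2 = -14/2 = -7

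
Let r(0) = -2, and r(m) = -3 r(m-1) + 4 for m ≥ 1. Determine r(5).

730

r(1) = -3(-2) + 4 = 10
r(2) = -3(10) + 4 = -26
r(3) = -3(-26) + 4 = 82
r(4) = -3(82) + 4 = -242
r(5) = -3(-242) + 4 = 730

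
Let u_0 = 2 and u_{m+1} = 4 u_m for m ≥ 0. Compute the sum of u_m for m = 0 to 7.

u_1 = 4·2 = 8
u_2 = 4·8 = 32
u_3 = 4·32 = 128
u_4 = 4·128 = 512
u_5 = 4·512 = 2048
u_6 = 4·2048 = 8192
u_7 = 4·8192 = 32768
Sum = 2 + 8 + 32 + 128 + 512 + 2048 + 8192 + 32768 = 43690

43690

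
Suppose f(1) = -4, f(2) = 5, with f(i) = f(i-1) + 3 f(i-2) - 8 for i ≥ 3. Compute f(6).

-93

f(3) = 5 + 3·(-4) - 8 = -15
f(4) = (-15) + 3·5 - 8 = -8
f(5) = (-8) + 3·(-15) - 8 = -61
f(6) = (-61) + 3·(-8) - 8 = -93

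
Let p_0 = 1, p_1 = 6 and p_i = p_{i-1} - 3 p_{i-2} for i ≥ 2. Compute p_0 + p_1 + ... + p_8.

-134

p_2 = 6 - 3·1 = 3
p_3 = 3 - 3·6 = -15
p_4 = (-15) - 3·3 = -24
p_5 = (-24) - 3·(-15) = 21
p_6 = 21 - 3·(-24) = 93
p_7 = 93 - 3·21 = 30
p_8 = 30 - 3·93 = -249
Sum = 1 + 6 + 3 + (-15) + (-24) + 21 + 93 + 30 + (-249) = -134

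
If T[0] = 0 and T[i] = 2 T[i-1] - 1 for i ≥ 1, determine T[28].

-268435455

The fixed point is -1/(1 - 2) = 1, so T[i] - 1 = 2(T[i-1] - 1).
Hence T[i] = -1·2^i + 1.
T[28] = -1·2^{28} + 1 = -1·268435456 + 1 = -268435455.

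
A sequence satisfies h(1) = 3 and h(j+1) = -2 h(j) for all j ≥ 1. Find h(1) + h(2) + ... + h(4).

h(2) = -2*3 = -6
h(3) = -2*(-6) = 12
h(4) = -2*12 = -24
Sum = 3 + (-6) + 12 + (-24) = -15

-15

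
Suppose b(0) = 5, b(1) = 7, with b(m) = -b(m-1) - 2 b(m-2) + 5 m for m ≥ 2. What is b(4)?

26

b(2) = -7 - 2·5 + 10 = -7
b(3) = -(-7) - 2·7 + 15 = 8
b(4) = -8 - 2·(-7) + 20 = 26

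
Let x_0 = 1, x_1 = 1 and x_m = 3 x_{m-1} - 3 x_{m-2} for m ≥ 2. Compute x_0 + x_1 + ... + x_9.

x_2 = 3(1) - 3(1) = 0
x_3 = 3(0) - 3(1) = -3
x_4 = 3(-3) - 3(0) = -9
x_5 = 3(-9) - 3(-3) = -18
x_6 = 3(-18) - 3(-9) = -27
x_7 = 3(-27) - 3(-18) = -27
x_8 = 3(-27) - 3(-27) = 0
x_9 = 3(0) - 3(-27) = 81
Sum = 1 + 1 + 0 + (-3) + (-9) + (-18) + (-27) + (-27) + 0 + 81 = -1

-1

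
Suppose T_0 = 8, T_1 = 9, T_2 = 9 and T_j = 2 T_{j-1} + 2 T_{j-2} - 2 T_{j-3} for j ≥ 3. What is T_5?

T_3 = 2(9) + 2(9) - 2(8) = 20
T_4 = 2(20) + 2(9) - 2(9) = 40
T_5 = 2(40) + 2(20) - 2(9) = 102

102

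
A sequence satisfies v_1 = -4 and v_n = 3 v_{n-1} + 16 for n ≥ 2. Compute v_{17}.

172186876

The fixed point is 16/(1 - 3) = -8, so v_n + 8 = 3(v_{n-1} + 8).
Hence v_n = 4·3^{n-1} - 8.
v_{17} = 4·3^{16} - 8 = 4·43046721 - 8 = 172186876.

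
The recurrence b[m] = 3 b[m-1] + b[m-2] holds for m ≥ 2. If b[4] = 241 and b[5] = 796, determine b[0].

Rearranging, b[m-2] = b[m] - 3 b[m-1].
b[3] = 796 - 3*241 = 73
b[2] = 241 - 3*73 = 22
b[1] = 73 - 3*22 = 7
b[0] = 22 - 3*7 = 1

1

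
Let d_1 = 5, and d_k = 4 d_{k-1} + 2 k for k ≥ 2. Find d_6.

6708

d_2 = 4·5 + 4 = 24
d_3 = 4·24 + 6 = 102
d_4 = 4·102 + 8 = 416
d_5 = 4·416 + 10 = 1674
d_6 = 4·1674 + 12 = 6708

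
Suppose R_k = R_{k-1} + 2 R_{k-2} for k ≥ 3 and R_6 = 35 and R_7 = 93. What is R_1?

Rearranging, R_{k-2} = (R_k - R_{k-1}) / 2.
R_5 = (93 - 35) / 2 = 58/2 = 29
R_4 = (35 - 29) / 2 = 6/2 = 3
R_3 = (29 - 3) / 2 = 26/2 = 13
R_2 = (3 - 13) / 2 = -10/2 = -5
R_1 = (13 - (-5)) / 2 = 18/2 = 9

9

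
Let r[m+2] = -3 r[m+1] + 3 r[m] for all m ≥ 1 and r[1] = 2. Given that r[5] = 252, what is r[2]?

Let r[2] = x.
r[3] = 6 - 3x
r[4] = -18 + 12x
r[5] = 72 - 45x
So 72 - 45x = 252, giving x = -4.

-4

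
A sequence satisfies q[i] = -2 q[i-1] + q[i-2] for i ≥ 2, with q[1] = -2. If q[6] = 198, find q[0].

2

Let q[0] = y.
q[2] = 4 + y
q[3] = -10 - 2y
q[4] = 24 + 5y
q[5] = -58 - 12y
q[6] = 140 + 29y
So 140 + 29y = 198, giving y = 2.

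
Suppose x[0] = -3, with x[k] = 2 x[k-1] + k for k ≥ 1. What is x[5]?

x[1] = 2·(-3) + 1 = -5
x[2] = 2·(-5) + 2 = -8
x[3] = 2·(-8) + 3 = -13
x[4] = 2·(-13) + 4 = -22
x[5] = 2·(-22) + 5 = -39

-39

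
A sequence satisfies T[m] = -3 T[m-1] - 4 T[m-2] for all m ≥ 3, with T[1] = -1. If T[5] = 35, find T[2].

-5

Let T[2] = y.
T[3] = 4 - 3y
T[4] = -12 + 5y
T[5] = 20 - 3y
So 20 - 3y = 35, giving y = -5.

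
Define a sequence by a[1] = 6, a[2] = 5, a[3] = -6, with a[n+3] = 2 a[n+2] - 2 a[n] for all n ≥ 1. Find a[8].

a[4] = 2(-6) - 2(6) = -24
a[5] = 2(-24) - 2(5) = -58
a[6] = 2(-58) - 2(-6) = -104
a[7] = 2(-104) - 2(-24) = -160
a[8] = 2(-160) - 2(-58) = -204

-204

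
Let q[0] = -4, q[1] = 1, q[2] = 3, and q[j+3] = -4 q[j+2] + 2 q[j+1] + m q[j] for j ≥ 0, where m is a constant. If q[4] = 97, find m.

q[3] = -10 - 4m
q[4] = 46 + 17m
So 46 + 17m = 97, giving m = 3.

3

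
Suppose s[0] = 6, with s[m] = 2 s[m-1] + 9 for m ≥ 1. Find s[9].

7671

s[1] = 2·6 + 9 = 21
s[2] = 2·21 + 9 = 51
s[3] = 2·51 + 9 = 111
s[4] = 2·111 + 9 = 231
s[5] = 2·231 + 9 = 471
s[6] = 2·471 + 9 = 951
s[7] = 2·951 + 9 = 1911
s[8] = 2·1911 + 9 = 3831
s[9] = 2·3831 + 9 = 7671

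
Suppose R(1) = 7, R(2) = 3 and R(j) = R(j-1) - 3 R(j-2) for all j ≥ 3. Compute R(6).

R(3) = 3 - 3·7 = -18
R(4) = (-18) - 3·3 = -27
R(5) = (-27) - 3·(-18) = 27
R(6) = 27 - 3·(-27) = 108

108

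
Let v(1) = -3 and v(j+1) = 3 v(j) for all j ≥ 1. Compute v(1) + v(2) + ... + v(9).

-29523

v(2) = 3(-3) = -9
v(3) = 3(-9) = -27
v(4) = 3(-27) = -81
v(5) = 3(-81) = -243
v(6) = 3(-243) = -729
v(7) = 3(-729) = -2187
v(8) = 3(-2187) = -6561
v(9) = 3(-6561) = -19683
Sum = (-3) + (-9) + (-27) + (-81) + (-243) + (-729) + (-2187) + (-6561) + (-19683) = -29523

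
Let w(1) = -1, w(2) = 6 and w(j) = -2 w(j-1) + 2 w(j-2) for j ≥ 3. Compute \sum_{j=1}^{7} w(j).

w(3) = -2(6) + 2(-1) = -14
w(4) = -2(-14) + 2(6) = 40
w(5) = -2(40) + 2(-14) = -108
w(6) = -2(-108) + 2(40) = 296
w(7) = -2(296) + 2(-108) = -808
Sum = (-1) + 6 + (-14) + 40 + (-108) + 296 + (-808) = -589

-589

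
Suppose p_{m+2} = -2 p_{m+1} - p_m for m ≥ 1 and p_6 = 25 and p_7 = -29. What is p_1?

Rearranging, p_{m-2} = -(p_m + 2 p_{m-1}).
p_5 = -(-29 + 2(25)) = -21
p_4 = -(25 + 2(-21)) = 17
p_3 = -(-21 + 2(17)) = -13
p_2 = -(17 + 2(-13)) = 9
p_1 = -(-13 + 2(9)) = -5

-5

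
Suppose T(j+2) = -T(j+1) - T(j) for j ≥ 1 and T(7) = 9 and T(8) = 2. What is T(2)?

2

Rearranging, T(j-2) = -(T(j) + T(j-1)).
T(6) = -(2 + 9) = -11
T(5) = -(9 + (-11)) = 2
T(4) = -(-11 + 2) = 9
T(3) = -(2 + 9) = -11
T(2) = -(9 + (-11)) = 2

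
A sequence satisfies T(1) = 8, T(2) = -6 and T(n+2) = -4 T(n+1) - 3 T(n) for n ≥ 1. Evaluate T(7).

-720

T(3) = -4*(-6) - 3*8 = 0
T(4) = -4*0 - 3*(-6) = 18
T(5) = -4*18 - 3*0 = -72
T(6) = -4*(-72) - 3*18 = 234
T(7) = -4*234 - 3*(-72) = -720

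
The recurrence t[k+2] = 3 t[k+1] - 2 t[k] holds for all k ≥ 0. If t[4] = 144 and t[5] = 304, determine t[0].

Rearranging, t[k-2] = (t[k] - 3 t[k-1]) / -2.
t[3] = (304 - 3(144)) / -2 = -128/-2 = 64
t[2] = (144 - 3(64)) / -2 = -48/-2 = 24
t[1] = (64 - 3(24)) / -2 = -8/-2 = 4
t[0] = (24 - 3(4)) / -2 = 12/-2 = -6

-6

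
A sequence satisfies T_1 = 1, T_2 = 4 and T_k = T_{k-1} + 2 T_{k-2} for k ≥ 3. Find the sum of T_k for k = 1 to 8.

T_3 = 4 + 2*1 = 6
T_4 = 6 + 2*4 = 14
T_5 = 14 + 2*6 = 26
T_6 = 26 + 2*14 = 54
T_7 = 54 + 2*26 = 106
T_8 = 106 + 2*54 = 214
Sum = 1 + 4 + 6 + 14 + 26 + 54 + 106 + 214 = 425

425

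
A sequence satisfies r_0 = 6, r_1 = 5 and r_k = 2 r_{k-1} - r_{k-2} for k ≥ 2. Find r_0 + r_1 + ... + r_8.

18

r_2 = 2(5) - 6 = 4
r_3 = 2(4) - 5 = 3
r_4 = 2(3) - 4 = 2
r_5 = 2(2) - 3 = 1
r_6 = 2(1) - 2 = 0
r_7 = 2(0) - 1 = -1
r_8 = 2(-1) - 0 = -2
Sum = 6 + 5 + 4 + 3 + 2 + 1 + 0 + (-1) + (-2) = 18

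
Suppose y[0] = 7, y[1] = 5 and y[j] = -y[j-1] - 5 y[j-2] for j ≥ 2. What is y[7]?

1965

y[2] = -5 - 5·7 = -40
y[3] = -(-40) - 5·5 = 15
y[4] = -15 - 5·(-40) = 185
y[5] = -185 - 5·15 = -260
y[6] = -(-260) - 5·185 = -665
y[7] = -(-665) - 5·(-260) = 1965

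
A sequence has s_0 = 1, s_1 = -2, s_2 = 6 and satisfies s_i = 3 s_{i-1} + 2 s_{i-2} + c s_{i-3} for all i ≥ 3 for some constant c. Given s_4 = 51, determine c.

s_3 = 14 + c
s_4 = 54 + c
So 54 + c = 51, giving c = -3.

-3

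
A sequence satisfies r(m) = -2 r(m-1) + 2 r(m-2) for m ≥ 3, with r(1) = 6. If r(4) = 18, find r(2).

7

Let r(2) = z.
r(3) = 12 - 2z
r(4) = -24 + 6z
So -24 + 6z = 18, giving z = 7.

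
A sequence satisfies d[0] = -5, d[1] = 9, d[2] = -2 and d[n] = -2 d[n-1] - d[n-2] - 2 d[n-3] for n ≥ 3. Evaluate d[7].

173

d[3] = -2·(-2) - 9 - 2·(-5) = 5
d[4] = -2·5 - (-2) - 2·9 = -26
d[5] = -2·(-26) - 5 - 2·(-2) = 51
d[6] = -2·51 - (-26) - 2·5 = -86
d[7] = -2·(-86) - 51 - 2·(-26) = 173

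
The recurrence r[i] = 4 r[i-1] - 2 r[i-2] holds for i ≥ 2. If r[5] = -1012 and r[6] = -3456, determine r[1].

Rearranging, r[i-2] = (r[i] - 4 r[i-1]) / -2.
r[4] = (-3456 - 4·(-1012)) / -2 = 592/-2 = -296
r[3] = (-1012 - 4·(-296)) / -2 = 172/-2 = -86
r[2] = (-296 - 4·(-86)) / -2 = 48/-2 = -24
r[1] = (-86 - 4·(-24)) / -2 = 10/-2 = -5

-5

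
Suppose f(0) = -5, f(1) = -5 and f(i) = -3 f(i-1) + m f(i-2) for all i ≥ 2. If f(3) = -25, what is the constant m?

2

f(2) = 15 - 5m
f(3) = -45 + 10m
So -45 + 10m = -25, giving m = 2.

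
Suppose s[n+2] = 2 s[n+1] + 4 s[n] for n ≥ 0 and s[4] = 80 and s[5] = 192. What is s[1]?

Rearranging, s[n-2] = (s[n] - 2 s[n-1]) / 4.
s[3] = (192 - 2(80)) / 4 = 32/4 = 8
s[2] = (80 - 2(8)) / 4 = 64/4 = 16
s[1] = (8 - 2(16)) / 4 = -24/4 = -6

-6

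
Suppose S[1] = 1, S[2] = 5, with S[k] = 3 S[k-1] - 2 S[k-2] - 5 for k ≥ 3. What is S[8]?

-91

S[3] = 3(5) - 2(1) - 5 = 8
S[4] = 3(8) - 2(5) - 5 = 9
S[5] = 3(9) - 2(8) - 5 = 6
S[6] = 3(6) - 2(9) - 5 = -5
S[7] = 3(-5) - 2(6) - 5 = -32
S[8] = 3(-32) - 2(-5) - 5 = -91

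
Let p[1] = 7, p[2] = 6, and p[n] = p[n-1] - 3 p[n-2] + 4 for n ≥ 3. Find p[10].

251

p[3] = 6 - 3(7) + 4 = -11
p[4] = (-11) - 3(6) + 4 = -25
p[5] = (-25) - 3(-11) + 4 = 12
p[6] = 12 - 3(-25) + 4 = 91
p[7] = 91 - 3(12) + 4 = 59
p[8] = 59 - 3(91) + 4 = -210
p[9] = (-210) - 3(59) + 4 = -383
p[10] = (-383) - 3(-210) + 4 = 251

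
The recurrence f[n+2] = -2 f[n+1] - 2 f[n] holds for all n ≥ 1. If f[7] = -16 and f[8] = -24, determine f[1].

Rearranging, f[n-2] = (f[n] + 2 f[n-1]) / -2.
f[6] = (-24 + 2·(-16)) / -2 = -56/-2 = 28
f[5] = (-16 + 2·28) / -2 = 40/-2 = -20
f[4] = (28 + 2·(-20)) / -2 = -12/-2 = 6
f[3] = (-20 + 2·6) / -2 = -8/-2 = 4
f[2] = (6 + 2·4) / -2 = 14/-2 = -7
f[1] = (4 + 2·(-7)) / -2 = -10/-2 = 5

5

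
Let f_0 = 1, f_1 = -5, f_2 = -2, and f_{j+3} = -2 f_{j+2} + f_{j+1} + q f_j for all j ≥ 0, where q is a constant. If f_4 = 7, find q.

f_3 = -1 + q
f_4 = -7q
So -7q = 7, giving q = -1.

-1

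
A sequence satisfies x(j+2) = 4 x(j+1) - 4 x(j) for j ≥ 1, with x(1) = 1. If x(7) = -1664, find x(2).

-7

Let x(2) = v.
x(3) = -4 + 4v
x(4) = -16 + 12v
x(5) = -48 + 32v
x(6) = -128 + 80v
x(7) = -320 + 192v
So -320 + 192v = -1664, giving v = -7.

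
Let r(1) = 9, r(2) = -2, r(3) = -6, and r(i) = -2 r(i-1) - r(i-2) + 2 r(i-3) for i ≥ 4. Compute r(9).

466

r(4) = -2*(-6) - (-2) + 2*9 = 32
r(5) = -2*32 - (-6) + 2*(-2) = -62
r(6) = -2*(-62) - 32 + 2*(-6) = 80
r(7) = -2*80 - (-62) + 2*32 = -34
r(8) = -2*(-34) - 80 + 2*(-62) = -136
r(9) = -2*(-136) - (-34) + 2*80 = 466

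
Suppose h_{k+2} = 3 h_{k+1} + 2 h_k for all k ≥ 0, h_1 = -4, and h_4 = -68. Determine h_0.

Let h_0 = v.
h_2 = -12 + 2v
h_3 = -44 + 6v
h_4 = -156 + 22v
So -156 + 22v = -68, giving v = 4.

4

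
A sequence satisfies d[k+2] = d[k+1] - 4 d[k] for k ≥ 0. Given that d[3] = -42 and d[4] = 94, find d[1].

Rearranging, d[k-2] = (d[k] - d[k-1]) / -4.
d[2] = (94 - (-42)) / -4 = 136/-4 = -34
d[1] = (-42 - (-34)) / -4 = -8/-4 = 2

2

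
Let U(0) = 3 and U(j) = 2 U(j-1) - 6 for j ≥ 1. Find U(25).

-100663290

The fixed point is -6/(1 - 2) = 6, so U(j) - 6 = 2(U(j-1) - 6).
Hence U(j) = -3·2^j + 6.
U(25) = -3·2^{25} + 6 = -3·33554432 + 6 = -100663290.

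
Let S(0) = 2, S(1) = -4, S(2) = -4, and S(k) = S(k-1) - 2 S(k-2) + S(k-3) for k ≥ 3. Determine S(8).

S(3) = (-4) - 2*(-4) + 2 = 6
S(4) = 6 - 2*(-4) + (-4) = 10
S(5) = 10 - 2*6 + (-4) = -6
S(6) = (-6) - 2*10 + 6 = -20
S(7) = (-20) - 2*(-6) + 10 = 2
S(8) = 2 - 2*(-20) + (-6) = 36

36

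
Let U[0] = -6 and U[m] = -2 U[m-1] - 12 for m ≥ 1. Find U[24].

The fixed point is -12/(1 + 2) = -4, so U[m] + 4 = -2(U[m-1] + 4).
Hence U[m] = -2·(-2)^m - 4.
U[24] = -2·(-2)^{24} - 4 = -2·16777216 - 4 = -33554436.

-33554436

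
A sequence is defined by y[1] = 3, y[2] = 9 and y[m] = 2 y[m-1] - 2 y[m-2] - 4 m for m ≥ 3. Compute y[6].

-132

y[3] = 2·9 - 2·3 - 12 = 0
y[4] = 2·0 - 2·9 - 16 = -34
y[5] = 2·(-34) - 2·0 - 20 = -88
y[6] = 2·(-88) - 2·(-34) - 24 = -132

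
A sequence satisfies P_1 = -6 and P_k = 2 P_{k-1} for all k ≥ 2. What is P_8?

P_2 = 2·(-6) = -12
P_3 = 2·(-12) = -24
P_4 = 2·(-24) = -48
P_5 = 2·(-48) = -96
P_6 = 2·(-96) = -192
P_7 = 2·(-192) = -384
P_8 = 2·(-384) = -768

-768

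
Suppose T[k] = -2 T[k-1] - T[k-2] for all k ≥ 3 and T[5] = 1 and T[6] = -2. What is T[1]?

-3

Rearranging, T[k-2] = -(T[k] + 2 T[k-1]).
T[4] = -(-2 + 2*1) = 0
T[3] = -(1 + 2*0) = -1
T[2] = -(0 + 2*(-1)) = 2
T[1] = -(-1 + 2*2) = -3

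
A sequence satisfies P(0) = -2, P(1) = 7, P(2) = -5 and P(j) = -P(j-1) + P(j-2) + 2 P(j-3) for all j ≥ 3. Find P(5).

-3

P(3) = -(-5) + 7 + 2*(-2) = 8
P(4) = -8 + (-5) + 2*7 = 1
P(5) = -1 + 8 + 2*(-5) = -3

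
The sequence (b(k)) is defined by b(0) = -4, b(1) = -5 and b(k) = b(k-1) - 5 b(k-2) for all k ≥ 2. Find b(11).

9565

b(2) = (-5) - 5·(-4) = 15
b(3) = 15 - 5·(-5) = 40
b(4) = 40 - 5·15 = -35
b(5) = (-35) - 5·40 = -235
b(6) = (-235) - 5·(-35) = -60
b(7) = (-60) - 5·(-235) = 1115
b(8) = 1115 - 5·(-60) = 1415
b(9) = 1415 - 5·1115 = -4160
b(10) = (-4160) - 5·1415 = -11235
b(11) = (-11235) - 5·(-4160) = 9565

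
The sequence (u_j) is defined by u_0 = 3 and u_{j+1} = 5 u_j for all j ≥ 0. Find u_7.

234375

u_1 = 5·3 = 15
u_2 = 5·15 = 75
u_3 = 5·75 = 375
u_4 = 5·375 = 1875
u_5 = 5·1875 = 9375
u_6 = 5·9375 = 46875
u_7 = 5·46875 = 234375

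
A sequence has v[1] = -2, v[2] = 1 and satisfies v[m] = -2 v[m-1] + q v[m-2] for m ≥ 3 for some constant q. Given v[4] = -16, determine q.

v[3] = -2 - 2q
v[4] = 4 + 5q
So 4 + 5q = -16, giving q = -4.

-4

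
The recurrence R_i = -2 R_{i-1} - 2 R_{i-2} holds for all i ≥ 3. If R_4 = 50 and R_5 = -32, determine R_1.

8

Rearranging, R_{i-2} = (R_i + 2 R_{i-1}) / -2.
R_3 = (-32 + 2·50) / -2 = 68/-2 = -34
R_2 = (50 + 2·(-34)) / -2 = -18/-2 = 9
R_1 = (-34 + 2·9) / -2 = -16/-2 = 8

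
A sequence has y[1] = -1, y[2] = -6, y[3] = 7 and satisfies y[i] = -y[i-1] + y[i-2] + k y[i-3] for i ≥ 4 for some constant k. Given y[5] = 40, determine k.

y[4] = -13 - k
y[5] = 20 - 5k
So 20 - 5k = 40, giving k = -4.

-4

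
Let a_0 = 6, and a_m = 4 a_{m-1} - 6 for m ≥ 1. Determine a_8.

a_1 = 4·6 - 6 = 18
a_2 = 4·18 - 6 = 66
a_3 = 4·66 - 6 = 258
a_4 = 4·258 - 6 = 1026
a_5 = 4·1026 - 6 = 4098
a_6 = 4·4098 - 6 = 16386
a_7 = 4·16386 - 6 = 65538
a_8 = 4·65538 - 6 = 262146

262146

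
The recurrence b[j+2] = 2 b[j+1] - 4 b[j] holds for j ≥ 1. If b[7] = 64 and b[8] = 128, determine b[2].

Rearranging, b[j-2] = (b[j] - 2 b[j-1]) / -4.
b[6] = (128 - 2(64)) / -4 = 0/-4 = 0
b[5] = (64 - 2(0)) / -4 = 64/-4 = -16
b[4] = (0 - 2(-16)) / -4 = 32/-4 = -8
b[3] = (-16 - 2(-8)) / -4 = 0/-4 = 0
b[2] = (-8 - 2(0)) / -4 = -8/-4 = 2

2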